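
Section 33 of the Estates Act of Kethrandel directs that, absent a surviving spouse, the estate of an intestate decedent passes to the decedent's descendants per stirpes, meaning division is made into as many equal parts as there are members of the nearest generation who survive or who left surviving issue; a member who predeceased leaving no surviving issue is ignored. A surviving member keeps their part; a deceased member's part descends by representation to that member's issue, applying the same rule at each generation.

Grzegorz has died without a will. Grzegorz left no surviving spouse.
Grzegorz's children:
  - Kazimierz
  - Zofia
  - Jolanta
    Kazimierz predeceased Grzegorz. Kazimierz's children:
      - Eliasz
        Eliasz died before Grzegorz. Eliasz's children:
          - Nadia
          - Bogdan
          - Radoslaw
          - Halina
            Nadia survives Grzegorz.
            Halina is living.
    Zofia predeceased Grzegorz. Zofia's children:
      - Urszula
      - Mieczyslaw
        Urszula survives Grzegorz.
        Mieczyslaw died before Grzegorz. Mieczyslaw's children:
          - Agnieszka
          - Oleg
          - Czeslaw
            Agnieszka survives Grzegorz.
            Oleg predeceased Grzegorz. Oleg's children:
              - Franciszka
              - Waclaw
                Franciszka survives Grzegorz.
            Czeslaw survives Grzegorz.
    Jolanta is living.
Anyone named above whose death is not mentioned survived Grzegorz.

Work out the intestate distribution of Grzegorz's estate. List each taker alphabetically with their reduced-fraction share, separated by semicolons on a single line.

There is no surviving spouse, so the entire estate passes to Grzegorz's descendants per stirpes.
The estate is divided into 3 equal shares of 1/3 among Kazimierz, Zofia, Jolanta.
Kazimierz predeceased; the 1/3 allotted to Kazimierz's branch passes to Kazimierz's issue by representation.
Eliasz's line is the sole branch at this level, so the full 1/3 passes to Eliasz's issue by representation.
The 1/3 is divided into 4 equal shares of 1/12 among Nadia, Bogdan, Radoslaw, Halina.
Nadia is living and takes 1/12.
Bogdan is living and takes 1/12.
Radoslaw is living and takes 1/12.
Halina is living and takes 1/12.
Zofia predeceased; the 1/3 allotted to Zofia's branch passes to Zofia's issue by representation.
The 1/3 is divided into 2 equal shares of 1/6 among Urszula, Mieczyslaw.
Urszula is living and takes 1/6.
Mieczyslaw predeceased; the 1/6 allotted to Mieczyslaw's branch passes to Mieczyslaw's issue by representation.
The 1/6 is divided into 3 equal shares of 1/18 among Agnieszka, Oleg, Czeslaw.
Agnieszka is living and takes 1/18.
Oleg predeceased; the 1/18 allotted to Oleg's branch passes to Oleg's issue by representation.
The 1/18 is divided into 2 equal shares of 1/36 among Franciszka, Waclaw.
Franciszka is living and takes 1/36.
Waclaw is living and takes 1/36.
Czeslaw is living and takes 1/18.
Jolanta is living and takes 1/3.

Agnieszka 1/18; Bogdan 1/12; Czeslaw 1/18; Franciszka 1/36; Halina 1/12; Jolanta 1/3; Nadia 1/12; Radoslaw 1/12; Urszula 1/6; Waclaw 1/36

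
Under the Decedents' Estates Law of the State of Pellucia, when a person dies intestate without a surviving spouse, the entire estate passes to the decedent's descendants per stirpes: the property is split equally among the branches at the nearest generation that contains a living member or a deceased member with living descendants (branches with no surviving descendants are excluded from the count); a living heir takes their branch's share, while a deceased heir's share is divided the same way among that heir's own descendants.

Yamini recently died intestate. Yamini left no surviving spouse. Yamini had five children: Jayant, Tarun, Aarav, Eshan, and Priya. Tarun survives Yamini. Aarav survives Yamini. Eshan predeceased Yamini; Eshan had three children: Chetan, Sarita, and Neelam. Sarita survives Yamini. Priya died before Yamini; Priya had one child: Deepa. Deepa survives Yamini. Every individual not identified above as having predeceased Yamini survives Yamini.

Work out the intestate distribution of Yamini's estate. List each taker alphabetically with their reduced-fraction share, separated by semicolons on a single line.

Aarav 1/5; Chetan 1/15; Deepa 1/5; Jayant 1/5; Neelam 1/15; Sarita 1/15; Tarun 1/5

There is no surviving spouse, so the entire estate passes to Yamini's descendants per stirpes.
The estate is divided into 5 equal shares of 1/5 among Jayant, Tarun, Aarav, Eshan, Priya.
Jayant is living and takes 1/5.
Tarun is living and takes 1/5.
Aarav is living and takes 1/5.
Eshan predeceased; the 1/5 allotted to Eshan's branch passes to Eshan's issue by representation.
The 1/5 is divided into 3 equal shares of 1/15 among Chetan, Sarita, Neelam.
Chetan is living and takes 1/15.
Sarita is living and takes 1/15.
Neelam is living and takes 1/15.
Priya predeceased; the 1/5 allotted to Priya's branch passes to Priya's issue by representation.
Deepa is the sole taker at this level and receives the full 1/5.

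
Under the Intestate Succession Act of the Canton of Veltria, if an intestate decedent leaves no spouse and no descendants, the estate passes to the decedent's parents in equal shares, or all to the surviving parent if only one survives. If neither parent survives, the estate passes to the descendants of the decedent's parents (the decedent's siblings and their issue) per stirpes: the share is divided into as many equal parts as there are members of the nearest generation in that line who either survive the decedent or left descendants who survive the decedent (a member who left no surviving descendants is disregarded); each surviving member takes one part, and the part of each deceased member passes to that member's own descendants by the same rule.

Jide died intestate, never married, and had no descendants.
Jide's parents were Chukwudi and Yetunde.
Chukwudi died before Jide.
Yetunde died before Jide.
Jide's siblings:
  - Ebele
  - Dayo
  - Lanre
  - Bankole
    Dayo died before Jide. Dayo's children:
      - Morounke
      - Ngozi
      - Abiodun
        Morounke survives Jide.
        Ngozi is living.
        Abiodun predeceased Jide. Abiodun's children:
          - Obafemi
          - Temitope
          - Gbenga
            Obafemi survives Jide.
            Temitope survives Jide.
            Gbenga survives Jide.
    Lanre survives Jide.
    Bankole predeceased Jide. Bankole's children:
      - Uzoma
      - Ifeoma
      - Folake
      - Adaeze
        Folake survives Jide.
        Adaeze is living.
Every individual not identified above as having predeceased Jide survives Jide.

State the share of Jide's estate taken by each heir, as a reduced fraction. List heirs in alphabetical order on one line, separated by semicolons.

Adaeze 1/16; Ebele 1/4; Folake 1/16; Gbenga 1/36; Ifeoma 1/16; Lanre 1/4; Morounke 1/12; Ngozi 1/12; Obafemi 1/36; Temitope 1/36; Uzoma 1/16

Neither parent survives and there are no descendants, so the estate passes to Jide's siblings and their issue per stirpes.
The estate is divided into 4 equal shares of 1/4 among Ebele, Dayo, Lanre, Bankole.
Ebele is living and takes 1/4.
Dayo predeceased; the 1/4 allotted to Dayo's branch passes to Dayo's issue by representation.
The 1/4 is divided into 3 equal shares of 1/12 among Morounke, Ngozi, Abiodun.
Morounke is living and takes 1/12.
Ngozi is living and takes 1/12.
Abiodun predeceased; the 1/12 allotted to Abiodun's branch passes to Abiodun's issue by representation.
The 1/12 is divided into 3 equal shares of 1/36 among Obafemi, Temitope, Gbenga.
Obafemi is living and takes 1/36.
Temitope is living and takes 1/36.
Gbenga is living and takes 1/36.
Lanre is living and takes 1/4.
Bankole predeceased; the 1/4 allotted to Bankole's branch passes to Bankole's issue by representation.
The 1/4 is divided into 4 equal shares of 1/16 among Uzoma, Ifeoma, Folake, Adaeze.
Uzoma is living and takes 1/16.
Ifeoma is living and takes 1/16.
Folake is living and takes 1/16.
Adaeze is living and takes 1/16.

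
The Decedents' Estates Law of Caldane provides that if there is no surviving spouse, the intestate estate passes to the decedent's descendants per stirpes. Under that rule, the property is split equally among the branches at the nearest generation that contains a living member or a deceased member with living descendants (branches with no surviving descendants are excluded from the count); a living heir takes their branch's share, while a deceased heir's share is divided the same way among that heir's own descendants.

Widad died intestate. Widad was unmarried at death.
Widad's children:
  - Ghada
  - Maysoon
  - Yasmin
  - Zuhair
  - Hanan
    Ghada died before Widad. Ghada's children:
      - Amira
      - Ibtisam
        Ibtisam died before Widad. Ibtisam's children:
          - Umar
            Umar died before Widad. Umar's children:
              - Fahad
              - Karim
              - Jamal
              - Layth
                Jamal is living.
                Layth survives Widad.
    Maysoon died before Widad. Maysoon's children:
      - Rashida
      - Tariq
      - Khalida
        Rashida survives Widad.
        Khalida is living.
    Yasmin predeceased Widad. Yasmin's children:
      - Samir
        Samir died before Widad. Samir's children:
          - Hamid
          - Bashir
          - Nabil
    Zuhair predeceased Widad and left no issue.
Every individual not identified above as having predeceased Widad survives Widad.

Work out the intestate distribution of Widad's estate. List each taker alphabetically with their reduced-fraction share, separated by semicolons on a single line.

There is no surviving spouse, so the entire estate passes to Widad's descendants per stirpes.
Zuhair left no surviving issue, so that branch lapses and is disregarded.
The estate is divided into 4 equal shares of 1/4 among Ghada, Maysoon, Yasmin, Hanan.
Ghada predeceased; the 1/4 allotted to Ghada's branch passes to Ghada's issue by representation.
The 1/4 is divided into 2 equal shares of 1/8 among Amira, Ibtisam.
Amira is living and takes 1/8.
Ibtisam predeceased; the 1/8 allotted to Ibtisam's branch passes to Ibtisam's issue by representation.
Umar's line is the sole branch at this level, so the full 1/8 passes to Umar's issue by representation.
The 1/8 is divided into 4 equal shares of 1/32 among Fahad, Karim, Jamal, Layth.
Fahad is living and takes 1/32.
Karim is living and takes 1/32.
Jamal is living and takes 1/32.
Layth is living and takes 1/32.
Maysoon predeceased; the 1/4 allotted to Maysoon's branch passes to Maysoon's issue by representation.
The 1/4 is divided into 3 equal shares of 1/12 among Rashida, Tariq, Khalida.
Rashida is living and takes 1/12.
Tariq is living and takes 1/12.
Khalida is living and takes 1/12.
Yasmin predeceased; the 1/4 allotted to Yasmin's branch passes to Yasmin's issue by representation.
Samir's line is the sole branch at this level, so the full 1/4 passes to Samir's issue by representation.
The 1/4 is divided into 3 equal shares of 1/12 among Hamid, Bashir, Nabil.
Hamid is living and takes 1/12.
Bashir is living and takes 1/12.
Nabil is living and takes 1/12.
Hanan is living and takes 1/4.

Amira 1/8; Bashir 1/12; Fahad 1/32; Hamid 1/12; Hanan 1/4; Jamal 1/32; Karim 1/32; Khalida 1/12; Layth 1/32; Nabil 1/12; Rashida 1/12; Tariq 1/12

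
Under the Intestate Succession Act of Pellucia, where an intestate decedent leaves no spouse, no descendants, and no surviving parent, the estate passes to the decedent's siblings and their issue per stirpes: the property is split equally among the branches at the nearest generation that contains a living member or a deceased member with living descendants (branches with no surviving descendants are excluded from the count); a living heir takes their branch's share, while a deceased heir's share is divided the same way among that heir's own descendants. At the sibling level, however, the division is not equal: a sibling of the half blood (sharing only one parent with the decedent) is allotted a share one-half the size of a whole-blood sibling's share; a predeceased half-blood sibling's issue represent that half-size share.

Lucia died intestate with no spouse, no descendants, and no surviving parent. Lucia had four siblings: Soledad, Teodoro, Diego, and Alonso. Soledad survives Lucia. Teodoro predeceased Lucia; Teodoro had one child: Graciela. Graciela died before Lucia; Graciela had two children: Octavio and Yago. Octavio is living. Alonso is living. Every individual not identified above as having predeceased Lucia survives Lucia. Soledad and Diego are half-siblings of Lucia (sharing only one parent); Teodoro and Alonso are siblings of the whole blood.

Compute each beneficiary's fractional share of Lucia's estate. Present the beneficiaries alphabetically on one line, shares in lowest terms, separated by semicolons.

No spouse, descendants, or parent survives, so the estate passes to Lucia's siblings per stirpes.
Half-blood siblings count for one-half the weight of whole-blood siblings at the initial division.
Dividing 1 in proportion to weights (total weight 3): Soledad (weight 1/2) → 1/6; Teodoro (weight 1) → 1/3; Diego (weight 1/2) → 1/6; Alonso (weight 1) → 1/3.
Soledad is living and takes 1/6.
Teodoro predeceased; the 1/3 allotted to Teodoro's branch passes to Teodoro's issue by representation.
Graciela's line is the sole branch at this level, so the full 1/3 passes to Graciela's issue by representation.
The 1/3 is divided into 2 equal shares of 1/6 among Octavio, Yago.
Octavio is living and takes 1/6.
Yago is living and takes 1/6.
Diego is living and takes 1/6.
Alonso is living and takes 1/3.

Alonso 1/3; Diego 1/6; Octavio 1/6; Soledad 1/6; Yago 1/6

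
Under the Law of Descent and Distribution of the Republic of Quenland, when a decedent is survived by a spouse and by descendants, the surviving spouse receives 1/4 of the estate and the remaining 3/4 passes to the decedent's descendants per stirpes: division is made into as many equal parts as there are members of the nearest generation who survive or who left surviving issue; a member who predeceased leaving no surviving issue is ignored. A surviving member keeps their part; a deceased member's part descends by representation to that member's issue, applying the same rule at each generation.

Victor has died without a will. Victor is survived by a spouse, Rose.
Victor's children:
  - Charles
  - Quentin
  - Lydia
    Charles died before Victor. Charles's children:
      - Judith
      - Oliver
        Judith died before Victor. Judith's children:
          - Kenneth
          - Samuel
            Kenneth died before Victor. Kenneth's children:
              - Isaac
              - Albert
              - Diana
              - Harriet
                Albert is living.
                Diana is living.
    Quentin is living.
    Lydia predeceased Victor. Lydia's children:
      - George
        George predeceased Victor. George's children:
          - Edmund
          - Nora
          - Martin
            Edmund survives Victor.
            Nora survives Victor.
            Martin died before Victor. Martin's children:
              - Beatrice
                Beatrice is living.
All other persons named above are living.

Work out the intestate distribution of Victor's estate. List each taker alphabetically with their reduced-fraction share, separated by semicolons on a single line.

Rose, as surviving spouse, takes 1/4.
The remaining 3/4 passes to Victor's descendants per stirpes.
The 3/4 is divided into 3 equal shares of 1/4 among Charles, Quentin, Lydia.
Charles predeceased; the 1/4 allotted to Charles's branch passes to Charles's issue by representation.
The 1/4 is divided into 2 equal shares of 1/8 among Judith, Oliver.
Judith predeceased; the 1/8 allotted to Judith's branch passes to Judith's issue by representation.
The 1/8 is divided into 2 equal shares of 1/16 among Kenneth, Samuel.
Kenneth predeceased; the 1/16 allotted to Kenneth's branch passes to Kenneth's issue by representation.
The 1/16 is divided into 4 equal shares of 1/64 among Isaac, Albert, Diana, Harriet.
Isaac is living and takes 1/64.
Albert is living and takes 1/64.
Diana is living and takes 1/64.
Harriet is living and takes 1/64.
Samuel is living and takes 1/16.
Oliver is living and takes 1/8.
Quentin is living and takes 1/4.
Lydia predeceased; the 1/4 allotted to Lydia's branch passes to Lydia's issue by representation.
George's line is the sole branch at this level, so the full 1/4 passes to George's issue by representation.
The 1/4 is divided into 3 equal shares of 1/12 among Edmund, Nora, Martin.
Edmund is living and takes 1/12.
Nora is living and takes 1/12.
Martin predeceased; the 1/12 allotted to Martin's branch passes to Martin's issue by representation.
Beatrice is the sole taker at this level and receives the full 1/12.

Albert 1/64; Beatrice 1/12; Diana 1/64; Edmund 1/12; Harriet 1/64; Isaac 1/64; Nora 1/12; Oliver 1/8; Quentin 1/4; Rose 1/4; Samuel 1/16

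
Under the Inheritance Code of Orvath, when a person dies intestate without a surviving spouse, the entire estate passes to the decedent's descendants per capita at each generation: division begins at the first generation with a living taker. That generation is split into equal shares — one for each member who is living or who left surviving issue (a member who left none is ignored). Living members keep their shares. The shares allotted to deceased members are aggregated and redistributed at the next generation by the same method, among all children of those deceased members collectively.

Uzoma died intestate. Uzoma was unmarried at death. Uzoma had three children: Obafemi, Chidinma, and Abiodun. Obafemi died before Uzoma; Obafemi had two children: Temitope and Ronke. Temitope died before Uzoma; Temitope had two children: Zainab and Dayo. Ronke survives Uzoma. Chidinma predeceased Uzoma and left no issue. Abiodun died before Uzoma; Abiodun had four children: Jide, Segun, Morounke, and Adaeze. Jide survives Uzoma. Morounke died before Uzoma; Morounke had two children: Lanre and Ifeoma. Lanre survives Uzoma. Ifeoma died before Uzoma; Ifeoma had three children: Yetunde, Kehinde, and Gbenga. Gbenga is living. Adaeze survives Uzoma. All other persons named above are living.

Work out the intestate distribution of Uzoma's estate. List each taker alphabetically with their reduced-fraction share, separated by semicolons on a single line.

There is no surviving spouse, so the entire estate passes to Uzoma's descendants per capita at each generation.
No one at generation 1 (Obafemi, Abiodun) is living; moving to the next generation.
At generation 2 (Temitope, Ronke, Jide, Segun, Morounke, Adaeze) there are 6 shares of (1)/6 = 1/6 each.
Living: Ronke, Jide, Segun, and Adaeze — each takes 1/6.
Deceased: Temitope and Morounke. Their combined 1/3 is pooled and carried to generation 3.
At generation 3 (Zainab, Dayo, Lanre, Ifeoma) there are 4 shares of (1/3)/4 = 1/12 each.
Living: Zainab, Dayo, and Lanre — each takes 1/12.
Deceased: Ifeoma. That 1/12 share is carried to generation 4.
At generation 4 (Yetunde, Kehinde, Gbenga) there are 3 shares of (1/12)/3 = 1/36 each.
Living: Yetunde, Kehinde, and Gbenga — each takes 1/36.

Adaeze 1/6; Dayo 1/12; Gbenga 1/36; Jide 1/6; Kehinde 1/36; Lanre 1/12; Ronke 1/6; Segun 1/6; Yetunde 1/36; Zainab 1/12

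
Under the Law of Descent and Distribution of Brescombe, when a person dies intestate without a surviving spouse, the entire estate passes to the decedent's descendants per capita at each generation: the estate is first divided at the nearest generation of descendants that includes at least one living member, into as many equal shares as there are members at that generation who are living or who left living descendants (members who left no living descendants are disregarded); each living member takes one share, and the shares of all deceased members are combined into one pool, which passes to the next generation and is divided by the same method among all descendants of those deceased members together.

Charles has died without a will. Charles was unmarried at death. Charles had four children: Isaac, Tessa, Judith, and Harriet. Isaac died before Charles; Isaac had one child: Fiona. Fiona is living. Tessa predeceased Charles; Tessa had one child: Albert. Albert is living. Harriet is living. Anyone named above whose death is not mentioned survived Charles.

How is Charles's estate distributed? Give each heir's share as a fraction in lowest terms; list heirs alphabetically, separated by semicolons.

Albert 1/4; Fiona 1/4; Harriet 1/4; Judith 1/4

There is no surviving spouse, so the entire estate passes to Charles's descendants per capita at each generation.
At generation 1 (Isaac, Tessa, Judith, Harriet) there are 4 shares of (1)/4 = 1/4 each.
Living: Judith and Harriet — each takes 1/4.
Deceased: Isaac and Tessa. Their combined 1/2 is pooled and carried to generation 2.
At generation 2 (Fiona, Albert) there are 2 shares of (1/2)/2 = 1/4 each.
Living: Fiona and Albert — each takes 1/4.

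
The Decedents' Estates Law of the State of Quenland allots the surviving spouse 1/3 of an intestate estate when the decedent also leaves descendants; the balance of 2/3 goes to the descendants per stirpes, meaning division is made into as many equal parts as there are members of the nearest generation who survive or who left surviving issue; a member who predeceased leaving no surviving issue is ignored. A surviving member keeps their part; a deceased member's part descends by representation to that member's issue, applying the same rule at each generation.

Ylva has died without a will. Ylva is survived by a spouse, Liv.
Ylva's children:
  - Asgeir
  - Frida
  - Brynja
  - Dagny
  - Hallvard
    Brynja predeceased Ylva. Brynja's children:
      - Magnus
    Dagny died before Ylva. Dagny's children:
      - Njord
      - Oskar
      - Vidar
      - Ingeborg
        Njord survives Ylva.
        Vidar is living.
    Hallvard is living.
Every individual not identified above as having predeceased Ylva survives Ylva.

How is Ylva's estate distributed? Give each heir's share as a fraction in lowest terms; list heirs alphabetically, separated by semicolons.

Asgeir 2/15; Frida 2/15; Hallvard 2/15; Ingeborg 1/30; Liv 1/3; Magnus 2/15; Njord 1/30; Oskar 1/30; Vidar 1/30

Liv, as surviving spouse, takes 1/3.
The remaining 2/3 passes to Ylva's descendants per stirpes.
The 2/3 is divided into 5 equal shares of 2/15 among Asgeir, Frida, Brynja, Dagny, Hallvard.
Asgeir is living and takes 2/15.
Frida is living and takes 2/15.
Brynja predeceased; the 2/15 allotted to Brynja's branch passes to Brynja's issue by representation.
Magnus is the sole taker at this level and receives the full 2/15.
Dagny predeceased; the 2/15 allotted to Dagny's branch passes to Dagny's issue by representation.
The 2/15 is divided into 4 equal shares of 1/30 among Njord, Oskar, Vidar, Ingeborg.
Njord is living and takes 1/30.
Oskar is living and takes 1/30.
Vidar is living and takes 1/30.
Ingeborg is living and takes 1/30.
Hallvard is living and takes 2/15.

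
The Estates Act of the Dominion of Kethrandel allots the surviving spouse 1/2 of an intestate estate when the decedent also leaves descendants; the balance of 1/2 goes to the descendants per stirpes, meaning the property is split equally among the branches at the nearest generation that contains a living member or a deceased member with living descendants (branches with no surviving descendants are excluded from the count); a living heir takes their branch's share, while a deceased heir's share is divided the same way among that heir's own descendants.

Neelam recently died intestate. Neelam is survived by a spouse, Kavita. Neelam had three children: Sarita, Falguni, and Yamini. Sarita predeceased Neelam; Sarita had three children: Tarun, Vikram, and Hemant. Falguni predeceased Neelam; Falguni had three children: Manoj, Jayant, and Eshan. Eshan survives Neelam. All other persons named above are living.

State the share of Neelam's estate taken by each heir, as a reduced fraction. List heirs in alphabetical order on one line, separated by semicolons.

Eshan 1/18; Hemant 1/18; Jayant 1/18; Kavita 1/2; Manoj 1/18; Tarun 1/18; Vikram 1/18; Yamini 1/6

Kavita, as surviving spouse, takes 1/2.
The remaining 1/2 passes to Neelam's descendants per stirpes.
The 1/2 is divided into 3 equal shares of 1/6 among Sarita, Falguni, Yamini.
Sarita predeceased; the 1/6 allotted to Sarita's branch passes to Sarita's issue by representation.
The 1/6 is divided into 3 equal shares of 1/18 among Tarun, Vikram, Hemant.
Tarun is living and takes 1/18.
Vikram is living and takes 1/18.
Hemant is living and takes 1/18.
Falguni predeceased; the 1/6 allotted to Falguni's branch passes to Falguni's issue by representation.
The 1/6 is divided into 3 equal shares of 1/18 among Manoj, Jayant, Eshan.
Manoj is living and takes 1/18.
Jayant is living and takes 1/18.
Eshan is living and takes 1/18.
Yamini is living and takes 1/6.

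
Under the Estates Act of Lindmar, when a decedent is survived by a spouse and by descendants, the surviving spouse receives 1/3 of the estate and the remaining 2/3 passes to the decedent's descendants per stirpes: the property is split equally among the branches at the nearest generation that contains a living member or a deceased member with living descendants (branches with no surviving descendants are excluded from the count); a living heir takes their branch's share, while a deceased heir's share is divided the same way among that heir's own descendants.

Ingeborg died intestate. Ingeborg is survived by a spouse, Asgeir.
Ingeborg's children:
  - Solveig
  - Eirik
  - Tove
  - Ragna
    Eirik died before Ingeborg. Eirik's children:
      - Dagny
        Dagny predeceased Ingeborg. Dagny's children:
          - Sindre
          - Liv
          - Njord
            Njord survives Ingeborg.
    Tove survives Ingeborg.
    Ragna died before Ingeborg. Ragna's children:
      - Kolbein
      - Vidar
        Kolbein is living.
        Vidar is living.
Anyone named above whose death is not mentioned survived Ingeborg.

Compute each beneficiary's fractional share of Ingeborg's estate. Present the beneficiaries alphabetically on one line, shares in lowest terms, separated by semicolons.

Asgeir 1/3; Kolbein 1/12; Liv 1/18; Njord 1/18; Sindre 1/18; Solveig 1/6; Tove 1/6; Vidar 1/12

Asgeir, as surviving spouse, takes 1/3.
The remaining 2/3 passes to Ingeborg's descendants per stirpes.
The 2/3 is divided into 4 equal shares of 1/6 among Solveig, Eirik, Tove, Ragna.
Solveig is living and takes 1/6.
Eirik predeceased; the 1/6 allotted to Eirik's branch passes to Eirik's issue by representation.
Dagny's line is the sole branch at this level, so the full 1/6 passes to Dagny's issue by representation.
The 1/6 is divided into 3 equal shares of 1/18 among Sindre, Liv, Njord.
Sindre is living and takes 1/18.
Liv is living and takes 1/18.
Njord is living and takes 1/18.
Tove is living and takes 1/6.
Ragna predeceased; the 1/6 allotted to Ragna's branch passes to Ragna's issue by representation.
The 1/6 is divided into 2 equal shares of 1/12 among Kolbein, Vidar.
Kolbein is living and takes 1/12.
Vidar is living and takes 1/12.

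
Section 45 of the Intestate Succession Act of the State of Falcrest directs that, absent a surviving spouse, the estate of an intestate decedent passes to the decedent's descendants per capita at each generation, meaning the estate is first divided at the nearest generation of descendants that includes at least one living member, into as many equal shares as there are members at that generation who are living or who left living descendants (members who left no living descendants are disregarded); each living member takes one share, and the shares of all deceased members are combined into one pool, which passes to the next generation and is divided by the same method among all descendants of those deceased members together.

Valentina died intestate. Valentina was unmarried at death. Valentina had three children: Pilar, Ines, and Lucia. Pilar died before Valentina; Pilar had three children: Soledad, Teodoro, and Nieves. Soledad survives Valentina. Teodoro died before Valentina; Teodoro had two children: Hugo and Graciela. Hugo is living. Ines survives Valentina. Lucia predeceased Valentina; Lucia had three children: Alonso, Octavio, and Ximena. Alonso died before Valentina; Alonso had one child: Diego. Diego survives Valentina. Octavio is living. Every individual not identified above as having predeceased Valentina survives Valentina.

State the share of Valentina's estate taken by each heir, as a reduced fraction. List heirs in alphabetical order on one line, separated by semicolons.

There is no surviving spouse, so the entire estate passes to Valentina's descendants per capita at each generation.
At generation 1 (Pilar, Ines, Lucia) there are 3 shares of (1)/3 = 1/3 each.
Living: Ines — each takes 1/3.
Deceased: Pilar and Lucia. Their combined 2/3 is pooled and carried to generation 2.
At generation 2 (Soledad, Teodoro, Nieves, Alonso, Octavio, Ximena) there are 6 shares of (2/3)/6 = 1/9 each.
Living: Soledad, Nieves, Octavio, and Ximena — each takes 1/9.
Deceased: Teodoro and Alonso. Their combined 2/9 is pooled and carried to generation 3.
At generation 3 (Hugo, Graciela, Diego) there are 3 shares of (2/9)/3 = 2/27 each.
Living: Hugo, Graciela, and Diego — each takes 2/27.

Diego 2/27; Graciela 2/27; Hugo 2/27; Ines 1/3; Nieves 1/9; Octavio 1/9; Soledad 1/9; Ximena 1/9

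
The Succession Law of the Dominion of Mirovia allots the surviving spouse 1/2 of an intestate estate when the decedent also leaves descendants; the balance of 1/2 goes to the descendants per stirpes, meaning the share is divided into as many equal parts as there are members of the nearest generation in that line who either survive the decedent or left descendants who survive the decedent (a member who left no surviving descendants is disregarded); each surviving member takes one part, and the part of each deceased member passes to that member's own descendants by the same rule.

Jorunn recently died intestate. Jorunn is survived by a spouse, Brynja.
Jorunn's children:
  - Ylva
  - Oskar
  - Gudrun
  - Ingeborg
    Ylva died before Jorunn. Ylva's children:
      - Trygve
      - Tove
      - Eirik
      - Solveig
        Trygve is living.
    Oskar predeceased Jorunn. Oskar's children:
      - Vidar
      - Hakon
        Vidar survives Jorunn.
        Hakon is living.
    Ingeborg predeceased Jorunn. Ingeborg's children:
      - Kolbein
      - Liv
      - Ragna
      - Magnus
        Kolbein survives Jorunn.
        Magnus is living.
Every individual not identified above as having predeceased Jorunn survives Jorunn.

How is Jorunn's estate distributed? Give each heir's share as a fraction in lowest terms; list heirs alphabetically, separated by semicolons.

Brynja 1/2; Eirik 1/32; Gudrun 1/8; Hakon 1/16; Kolbein 1/32; Liv 1/32; Magnus 1/32; Ragna 1/32; Solveig 1/32; Tove 1/32; Trygve 1/32; Vidar 1/16

Brynja, as surviving spouse, takes 1/2.
The remaining 1/2 passes to Jorunn's descendants per stirpes.
The 1/2 is divided into 4 equal shares of 1/8 among Ylva, Oskar, Gudrun, Ingeborg.
Ylva predeceased; the 1/8 allotted to Ylva's branch passes to Ylva's issue by representation.
The 1/8 is divided into 4 equal shares of 1/32 among Trygve, Tove, Eirik, Solveig.
Trygve is living and takes 1/32.
Tove is living and takes 1/32.
Eirik is living and takes 1/32.
Solveig is living and takes 1/32.
Oskar predeceased; the 1/8 allotted to Oskar's branch passes to Oskar's issue by representation.
The 1/8 is divided into 2 equal shares of 1/16 among Vidar, Hakon.
Vidar is living and takes 1/16.
Hakon is living and takes 1/16.
Gudrun is living and takes 1/8.
Ingeborg predeceased; the 1/8 allotted to Ingeborg's branch passes to Ingeborg's issue by representation.
The 1/8 is divided into 4 equal shares of 1/32 among Kolbein, Liv, Ragna, Magnus.
Kolbein is living and takes 1/32.
Liv is living and takes 1/32.
Ragna is living and takes 1/32.
Magnus is living and takes 1/32.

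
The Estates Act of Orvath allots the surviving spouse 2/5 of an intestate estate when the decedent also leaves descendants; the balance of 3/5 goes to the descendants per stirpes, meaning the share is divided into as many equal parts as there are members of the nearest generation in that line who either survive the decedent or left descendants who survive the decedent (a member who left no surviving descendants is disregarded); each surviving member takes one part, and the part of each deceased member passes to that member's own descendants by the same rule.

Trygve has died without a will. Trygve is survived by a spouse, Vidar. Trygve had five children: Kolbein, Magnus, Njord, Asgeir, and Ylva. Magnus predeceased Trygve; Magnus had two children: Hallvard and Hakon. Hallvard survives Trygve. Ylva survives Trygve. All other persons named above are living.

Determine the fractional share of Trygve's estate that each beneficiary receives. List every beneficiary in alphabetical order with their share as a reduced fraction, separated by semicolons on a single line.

Vidar, as surviving spouse, takes 2/5.
The remaining 3/5 passes to Trygve's descendants per stirpes.
The 3/5 is divided into 5 equal shares of 3/25 among Kolbein, Magnus, Njord, Asgeir, Ylva.
Kolbein is living and takes 3/25.
Magnus predeceased; the 3/25 allotted to Magnus's branch passes to Magnus's issue by representation.
The 3/25 is divided into 2 equal shares of 3/50 among Hallvard, Hakon.
Hallvard is living and takes 3/50.
Hakon is living and takes 3/50.
Njord is living and takes 3/25.
Asgeir is living and takes 3/25.
Ylva is living and takes 3/25.

Asgeir 3/25; Hakon 3/50; Hallvard 3/50; Kolbein 3/25; Njord 3/25; Vidar 2/5; Ylva 3/25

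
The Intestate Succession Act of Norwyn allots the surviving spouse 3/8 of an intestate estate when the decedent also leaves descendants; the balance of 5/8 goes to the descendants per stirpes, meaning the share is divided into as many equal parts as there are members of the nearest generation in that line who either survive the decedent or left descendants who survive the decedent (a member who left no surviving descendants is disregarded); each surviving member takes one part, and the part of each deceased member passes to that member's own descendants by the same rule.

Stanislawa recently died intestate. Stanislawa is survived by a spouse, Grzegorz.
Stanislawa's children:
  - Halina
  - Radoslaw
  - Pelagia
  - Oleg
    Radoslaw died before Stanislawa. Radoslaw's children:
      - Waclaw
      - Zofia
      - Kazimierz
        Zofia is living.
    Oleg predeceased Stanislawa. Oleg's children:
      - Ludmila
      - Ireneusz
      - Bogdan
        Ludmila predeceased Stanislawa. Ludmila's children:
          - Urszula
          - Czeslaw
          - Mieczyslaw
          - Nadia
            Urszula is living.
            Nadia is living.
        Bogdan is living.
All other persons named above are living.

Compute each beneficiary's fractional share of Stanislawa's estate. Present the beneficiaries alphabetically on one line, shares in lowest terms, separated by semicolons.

Bogdan 5/96; Czeslaw 5/384; Grzegorz 3/8; Halina 5/32; Ireneusz 5/96; Kazimierz 5/96; Mieczyslaw 5/384; Nadia 5/384; Pelagia 5/32; Urszula 5/384; Waclaw 5/96; Zofia 5/96

Grzegorz, as surviving spouse, takes 3/8.
The remaining 5/8 passes to Stanislawa's descendants per stirpes.
The 5/8 is divided into 4 equal shares of 5/32 among Halina, Radoslaw, Pelagia, Oleg.
Halina is living and takes 5/32.
Radoslaw predeceased; the 5/32 allotted to Radoslaw's branch passes to Radoslaw's issue by representation.
The 5/32 is divided into 3 equal shares of 5/96 among Waclaw, Zofia, Kazimierz.
Waclaw is living and takes 5/96.
Zofia is living and takes 5/96.
Kazimierz is living and takes 5/96.
Pelagia is living and takes 5/32.
Oleg predeceased; the 5/32 allotted to Oleg's branch passes to Oleg's issue by representation.
The 5/32 is divided into 3 equal shares of 5/96 among Ludmila, Ireneusz, Bogdan.
Ludmila predeceased; the 5/96 allotted to Ludmila's branch passes to Ludmila's issue by representation.
The 5/96 is divided into 4 equal shares of 5/384 among Urszula, Czeslaw, Mieczyslaw, Nadia.
Urszula is living and takes 5/384.
Czeslaw is living and takes 5/384.
Mieczyslaw is living and takes 5/384.
Nadia is living and takes 5/384.
Ireneusz is living and takes 5/96.
Bogdan is living and takes 5/96.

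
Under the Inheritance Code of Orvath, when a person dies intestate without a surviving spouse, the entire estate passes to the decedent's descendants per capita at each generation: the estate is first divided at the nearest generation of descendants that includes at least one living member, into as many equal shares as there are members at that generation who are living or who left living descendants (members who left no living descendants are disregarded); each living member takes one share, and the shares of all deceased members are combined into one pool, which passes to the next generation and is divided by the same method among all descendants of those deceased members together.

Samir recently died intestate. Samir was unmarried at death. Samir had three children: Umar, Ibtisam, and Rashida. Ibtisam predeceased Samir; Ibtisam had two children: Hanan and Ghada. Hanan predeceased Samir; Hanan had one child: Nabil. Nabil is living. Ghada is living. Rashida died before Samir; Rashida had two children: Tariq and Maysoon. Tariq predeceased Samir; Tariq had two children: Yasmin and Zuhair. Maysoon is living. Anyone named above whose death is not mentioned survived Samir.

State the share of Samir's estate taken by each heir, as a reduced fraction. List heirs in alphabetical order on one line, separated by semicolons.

Ghada 1/6; Maysoon 1/6; Nabil 1/9; Umar 1/3; Yasmin 1/9; Zuhair 1/9

There is no surviving spouse, so the entire estate passes to Samir's descendants per capita at each generation.
At generation 1 (Umar, Ibtisam, Rashida) there are 3 shares of (1)/3 = 1/3 each.
Living: Umar — each takes 1/3.
Deceased: Ibtisam and Rashida. Their combined 2/3 is pooled and carried to generation 2.
At generation 2 (Hanan, Ghada, Tariq, Maysoon) there are 4 shares of (2/3)/4 = 1/6 each.
Living: Ghada and Maysoon — each takes 1/6.
Deceased: Hanan and Tariq. Their combined 1/3 is pooled and carried to generation 3.
At generation 3 (Nabil, Yasmin, Zuhair) there are 3 shares of (1/3)/3 = 1/9 each.
Living: Nabil, Yasmin, and Zuhair — each takes 1/9.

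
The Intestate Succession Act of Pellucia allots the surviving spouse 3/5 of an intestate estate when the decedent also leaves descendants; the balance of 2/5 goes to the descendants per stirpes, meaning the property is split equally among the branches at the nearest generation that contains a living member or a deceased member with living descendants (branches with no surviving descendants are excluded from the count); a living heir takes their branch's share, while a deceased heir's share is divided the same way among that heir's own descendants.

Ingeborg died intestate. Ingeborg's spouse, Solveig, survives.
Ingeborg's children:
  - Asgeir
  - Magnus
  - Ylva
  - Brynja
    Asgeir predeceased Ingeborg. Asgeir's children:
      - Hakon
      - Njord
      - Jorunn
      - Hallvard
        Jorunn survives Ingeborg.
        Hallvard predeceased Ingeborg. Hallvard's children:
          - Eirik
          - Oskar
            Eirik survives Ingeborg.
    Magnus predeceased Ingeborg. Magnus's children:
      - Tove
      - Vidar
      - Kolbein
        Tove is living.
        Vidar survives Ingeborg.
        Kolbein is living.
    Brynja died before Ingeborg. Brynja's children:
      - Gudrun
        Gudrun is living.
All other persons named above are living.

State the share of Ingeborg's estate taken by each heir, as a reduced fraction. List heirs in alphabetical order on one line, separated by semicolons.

Solveig, as surviving spouse, takes 3/5.
The remaining 2/5 passes to Ingeborg's descendants per stirpes.
The 2/5 is divided into 4 equal shares of 1/10 among Asgeir, Magnus, Ylva, Brynja.
Asgeir predeceased; the 1/10 allotted to Asgeir's branch passes to Asgeir's issue by representation.
The 1/10 is divided into 4 equal shares of 1/40 among Hakon, Njord, Jorunn, Hallvard.
Hakon is living and takes 1/40.
Njord is living and takes 1/40.
Jorunn is living and takes 1/40.
Hallvard predeceased; the 1/40 allotted to Hallvard's branch passes to Hallvard's issue by representation.
The 1/40 is divided into 2 equal shares of 1/80 among Eirik, Oskar.
Eirik is living and takes 1/80.
Oskar is living and takes 1/80.
Magnus predeceased; the 1/10 allotted to Magnus's branch passes to Magnus's issue by representation.
The 1/10 is divided into 3 equal shares of 1/30 among Tove, Vidar, Kolbein.
Tove is living and takes 1/30.
Vidar is living and takes 1/30.
Kolbein is living and takes 1/30.
Ylva is living and takes 1/10.
Brynja predeceased; the 1/10 allotted to Brynja's branch passes to Brynja's issue by representation.
Gudrun is the sole taker at this level and receives the full 1/10.

Eirik 1/80; Gudrun 1/10; Hakon 1/40; Jorunn 1/40; Kolbein 1/30; Njord 1/40; Oskar 1/80; Solveig 3/5; Tove 1/30; Vidar 1/30; Ylva 1/10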